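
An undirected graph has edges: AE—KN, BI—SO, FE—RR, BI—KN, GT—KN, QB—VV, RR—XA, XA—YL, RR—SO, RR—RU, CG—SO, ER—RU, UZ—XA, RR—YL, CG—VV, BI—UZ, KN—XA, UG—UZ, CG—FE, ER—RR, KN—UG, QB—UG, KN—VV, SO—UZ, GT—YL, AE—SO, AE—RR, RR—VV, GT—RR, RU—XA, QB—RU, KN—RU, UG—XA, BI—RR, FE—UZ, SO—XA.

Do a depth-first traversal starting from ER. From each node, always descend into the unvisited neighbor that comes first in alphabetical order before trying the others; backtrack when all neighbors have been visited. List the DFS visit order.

ER → RR → AE → KN → BI → SO → CG → FE → UZ → UG → QB → RU → XA → YL → GT → VV

Visit ER
ER → RR
RR → AE
AE → KN
KN → BI
BI → SO
SO → CG
CG → FE
FE → UZ
UZ → UG
UG → QB
QB → RU
RU → XA
XA → YL
YL → GT
QB → VV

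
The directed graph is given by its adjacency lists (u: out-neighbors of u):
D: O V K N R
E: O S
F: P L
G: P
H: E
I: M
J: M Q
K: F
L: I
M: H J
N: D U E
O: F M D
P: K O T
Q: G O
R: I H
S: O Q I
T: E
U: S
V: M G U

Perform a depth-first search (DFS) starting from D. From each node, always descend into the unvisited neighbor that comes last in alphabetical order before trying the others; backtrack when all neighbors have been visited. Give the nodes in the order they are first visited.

Visit D
D → V
V → U
U → S
S → Q
Q → O
O → M
M → J
M → H
H → E
O → F
F → P
P → T
P → K
F → L
L → I
Q → G
D → R
D → N

D -> V -> U -> S -> Q -> O -> M -> J -> H -> E -> F -> P -> T -> K -> L -> I -> G -> R -> N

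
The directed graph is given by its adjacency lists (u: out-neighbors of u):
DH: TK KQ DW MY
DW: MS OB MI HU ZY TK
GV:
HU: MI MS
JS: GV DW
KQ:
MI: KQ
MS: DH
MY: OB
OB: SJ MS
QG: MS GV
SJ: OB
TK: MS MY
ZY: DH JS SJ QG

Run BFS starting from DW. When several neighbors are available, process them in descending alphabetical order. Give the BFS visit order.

DW, ZY, TK, OB, MS, MI, HU, SJ, QG, JS, DH, MY, KQ, GV

Visit DW; enqueue ZY, TK, OB, MS, MI, HU → queue [ZY, TK, OB, MS, MI, HU]
Visit ZY; enqueue SJ, QG, JS, DH → queue [TK, OB, MS, MI, HU, SJ, QG, JS, DH]
Visit TK; enqueue MY → queue [OB, MS, MI, HU, SJ, QG, JS, DH, MY]
Visit OB → queue [MS, MI, HU, SJ, QG, JS, DH, MY]
Visit MS → queue [MI, HU, SJ, QG, JS, DH, MY]
Visit MI; enqueue KQ → queue [HU, SJ, QG, JS, DH, MY, KQ]
Visit HU → queue [SJ, QG, JS, DH, MY, KQ]
Visit SJ → queue [QG, JS, DH, MY, KQ]
Visit QG; enqueue GV → queue [JS, DH, MY, KQ, GV]
Visit JS → queue [DH, MY, KQ, GV]
Visit DH → queue [MY, KQ, GV]
Visit MY → queue [KQ, GV]
Visit KQ → queue [GV]
Visit GV → queue []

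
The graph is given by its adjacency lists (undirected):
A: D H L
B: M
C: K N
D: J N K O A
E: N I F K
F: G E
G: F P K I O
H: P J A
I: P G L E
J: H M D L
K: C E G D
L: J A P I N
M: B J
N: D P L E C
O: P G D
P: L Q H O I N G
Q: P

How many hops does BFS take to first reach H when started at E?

3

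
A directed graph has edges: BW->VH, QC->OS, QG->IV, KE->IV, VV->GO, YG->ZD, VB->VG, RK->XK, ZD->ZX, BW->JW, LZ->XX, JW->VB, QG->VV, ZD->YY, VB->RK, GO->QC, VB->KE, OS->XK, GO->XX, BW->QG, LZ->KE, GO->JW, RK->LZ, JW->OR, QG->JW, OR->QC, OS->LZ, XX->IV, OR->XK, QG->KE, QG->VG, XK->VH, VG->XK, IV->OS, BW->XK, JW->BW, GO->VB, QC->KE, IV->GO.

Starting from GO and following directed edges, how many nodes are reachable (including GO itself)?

17

BFS from GO visits: GO, JW, QC, VB, XX, BW, OR, KE, OS, RK, VG, IV, QG, VH, XK, LZ, VV
Reachable nodes: 17 of 21 total.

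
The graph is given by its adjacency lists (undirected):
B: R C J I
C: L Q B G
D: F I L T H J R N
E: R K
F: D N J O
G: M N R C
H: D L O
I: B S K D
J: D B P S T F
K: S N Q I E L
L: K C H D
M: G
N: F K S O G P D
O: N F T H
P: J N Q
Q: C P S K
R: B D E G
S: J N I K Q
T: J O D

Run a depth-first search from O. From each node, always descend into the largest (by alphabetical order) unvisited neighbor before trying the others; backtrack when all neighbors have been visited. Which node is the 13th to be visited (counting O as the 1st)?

G

Visit O
O → T
T → J
J → S
S → Q
Q → P
P → N
N → K
K → L
L → H
H → D
D → R
R → G
G → M
G → C
C → B
B → I
R → E
D → F

Visit order: O, T, J, S, Q, P, N, K, L, H, D, R, G, M, C, B, I, E, F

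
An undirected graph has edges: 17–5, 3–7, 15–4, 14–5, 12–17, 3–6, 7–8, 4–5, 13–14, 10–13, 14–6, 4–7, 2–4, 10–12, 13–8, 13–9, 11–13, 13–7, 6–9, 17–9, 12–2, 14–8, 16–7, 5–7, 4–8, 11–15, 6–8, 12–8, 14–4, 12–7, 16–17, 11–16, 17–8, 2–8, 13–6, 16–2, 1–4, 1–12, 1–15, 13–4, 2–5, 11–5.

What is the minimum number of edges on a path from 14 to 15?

Level 0: 14
Level 1: 4, 5, 6, 8, 13
Level 2: 1, 2, 3, 7, 9, 10, 11, 12, 15, 17
Level 3: 16
15 first appears at level 2.

2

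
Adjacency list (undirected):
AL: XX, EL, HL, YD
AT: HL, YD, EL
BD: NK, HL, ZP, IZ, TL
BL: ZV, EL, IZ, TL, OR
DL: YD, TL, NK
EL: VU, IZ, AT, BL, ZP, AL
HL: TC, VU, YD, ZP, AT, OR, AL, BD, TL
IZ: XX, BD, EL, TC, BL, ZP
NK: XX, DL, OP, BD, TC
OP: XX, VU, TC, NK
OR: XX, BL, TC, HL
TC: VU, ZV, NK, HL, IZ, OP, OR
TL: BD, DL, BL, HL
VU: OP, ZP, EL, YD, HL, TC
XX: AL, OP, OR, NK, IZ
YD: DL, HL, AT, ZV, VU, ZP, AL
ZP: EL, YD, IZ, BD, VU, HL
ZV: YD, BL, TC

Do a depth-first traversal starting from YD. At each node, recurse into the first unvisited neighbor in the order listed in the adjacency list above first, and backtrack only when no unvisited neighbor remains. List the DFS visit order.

YD DL TL BD NK XX AL EL VU OP TC ZV BL IZ ZP HL AT OR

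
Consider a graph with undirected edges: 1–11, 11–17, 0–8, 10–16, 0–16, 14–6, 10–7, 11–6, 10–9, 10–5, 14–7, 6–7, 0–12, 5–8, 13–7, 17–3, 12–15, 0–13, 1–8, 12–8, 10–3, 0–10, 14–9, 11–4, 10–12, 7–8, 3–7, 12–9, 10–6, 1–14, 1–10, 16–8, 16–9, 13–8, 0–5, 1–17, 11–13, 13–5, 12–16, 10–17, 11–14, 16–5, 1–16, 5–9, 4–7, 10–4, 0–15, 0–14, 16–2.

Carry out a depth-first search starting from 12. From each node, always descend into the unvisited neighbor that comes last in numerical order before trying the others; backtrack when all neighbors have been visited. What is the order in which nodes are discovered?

12 16 10 17 11 14 9 5 13 8 7 6 4 3 1 0 15 2

Visit 12
12 → 16
16 → 10
10 → 17
17 → 11
11 → 14
14 → 9
9 → 5
5 → 13
13 → 8
8 → 7
7 → 6
7 → 4
7 → 3
8 → 1
8 → 0
0 → 15
16 → 2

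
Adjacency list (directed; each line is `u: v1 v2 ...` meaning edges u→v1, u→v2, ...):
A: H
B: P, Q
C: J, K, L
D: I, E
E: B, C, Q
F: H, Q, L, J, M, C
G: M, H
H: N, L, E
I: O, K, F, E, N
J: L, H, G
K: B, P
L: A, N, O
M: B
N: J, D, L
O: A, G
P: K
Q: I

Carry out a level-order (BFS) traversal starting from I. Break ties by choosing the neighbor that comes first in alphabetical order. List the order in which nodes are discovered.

Visit I; enqueue E, F, K, N, O → queue [E, F, K, N, O]
Visit E; enqueue B, C, Q → queue [F, K, N, O, B, C, Q]
Visit F; enqueue H, J, L, M → queue [K, N, O, B, C, Q, H, J, L, M]
Visit K; enqueue P → queue [N, O, B, C, Q, H, J, L, M, P]
Visit N; enqueue D → queue [O, B, C, Q, H, J, L, M, P, D]
Visit O; enqueue A, G → queue [B, C, Q, H, J, L, M, P, D, A, G]
Visit B → queue [C, Q, H, J, L, M, P, D, A, G]
Visit C → queue [Q, H, J, L, M, P, D, A, G]
Visit Q → queue [H, J, L, M, P, D, A, G]
Visit H → queue [J, L, M, P, D, A, G]
Visit J → queue [L, M, P, D, A, G]
Visit L → queue [M, P, D, A, G]
Visit M → queue [P, D, A, G]
Visit P → queue [D, A, G]
Visit D → queue [A, G]
Visit A → queue [G]
Visit G → queue []

I, E, F, K, N, O, B, C, Q, H, J, L, M, P, D, A, G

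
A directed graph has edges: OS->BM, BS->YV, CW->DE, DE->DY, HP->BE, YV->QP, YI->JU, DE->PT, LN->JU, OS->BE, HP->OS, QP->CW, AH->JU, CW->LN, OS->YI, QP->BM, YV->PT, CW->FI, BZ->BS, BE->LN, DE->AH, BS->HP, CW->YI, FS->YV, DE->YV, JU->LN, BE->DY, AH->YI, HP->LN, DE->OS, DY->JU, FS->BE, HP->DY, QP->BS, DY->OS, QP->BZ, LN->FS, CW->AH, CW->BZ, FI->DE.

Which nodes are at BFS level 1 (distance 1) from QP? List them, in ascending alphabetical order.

BM, BS, BZ, CW

Level 0: QP
Level 1: BM, BS, BZ, CW
Level 2: AH, DE, FI, HP, LN, YI, YV
Level 3: BE, DY, FS, JU, OS, PT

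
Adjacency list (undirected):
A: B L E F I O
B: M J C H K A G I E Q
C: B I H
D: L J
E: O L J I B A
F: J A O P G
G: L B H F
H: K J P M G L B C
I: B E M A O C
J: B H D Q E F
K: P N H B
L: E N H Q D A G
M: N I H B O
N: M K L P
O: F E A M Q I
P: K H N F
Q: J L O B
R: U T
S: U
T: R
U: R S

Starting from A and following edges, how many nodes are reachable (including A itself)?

17

BFS from A visits: A, B, E, F, I, L, O, C, G, H, J, K, M, Q, P, D, N
Reachable nodes: 17 of 21 total.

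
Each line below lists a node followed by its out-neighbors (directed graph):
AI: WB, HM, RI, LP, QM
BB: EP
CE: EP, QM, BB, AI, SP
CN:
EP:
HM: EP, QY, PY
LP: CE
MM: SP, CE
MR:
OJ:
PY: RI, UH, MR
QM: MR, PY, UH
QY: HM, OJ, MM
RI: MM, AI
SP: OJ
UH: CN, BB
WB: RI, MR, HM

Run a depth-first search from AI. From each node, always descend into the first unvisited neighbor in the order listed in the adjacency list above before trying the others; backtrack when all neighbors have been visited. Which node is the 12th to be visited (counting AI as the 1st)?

Visit AI
AI → WB
WB → RI
RI → MM
MM → SP
SP → OJ
MM → CE
CE → EP
CE → QM
QM → MR
QM → PY
PY → UH
UH → CN
UH → BB
WB → HM
HM → QY
AI → LP

Visit order: AI, WB, RI, MM, SP, OJ, CE, EP, QM, MR, PY, UH, CN, BB, HM, QY, LP

UH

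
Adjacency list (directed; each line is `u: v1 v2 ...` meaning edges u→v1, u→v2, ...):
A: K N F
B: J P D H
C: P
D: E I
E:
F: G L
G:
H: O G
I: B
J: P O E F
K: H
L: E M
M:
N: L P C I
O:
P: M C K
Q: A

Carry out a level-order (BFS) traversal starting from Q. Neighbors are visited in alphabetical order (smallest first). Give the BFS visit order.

Visit Q; enqueue A → queue [A]
Visit A; enqueue F, K, N → queue [F, K, N]
Visit F; enqueue G, L → queue [K, N, G, L]
Visit K; enqueue H → queue [N, G, L, H]
Visit N; enqueue C, I, P → queue [G, L, H, C, I, P]
Visit G → queue [L, H, C, I, P]
Visit L; enqueue E, M → queue [H, C, I, P, E, M]
Visit H; enqueue O → queue [C, I, P, E, M, O]
Visit C → queue [I, P, E, M, O]
Visit I; enqueue B → queue [P, E, M, O, B]
Visit P → queue [E, M, O, B]
Visit E → queue [M, O, B]
Visit M → queue [O, B]
Visit O → queue [B]
Visit B; enqueue D, J → queue [D, J]
Visit D → queue [J]
Visit J → queue []

Q, A, F, K, N, G, L, H, C, I, P, E, M, O, B, D, J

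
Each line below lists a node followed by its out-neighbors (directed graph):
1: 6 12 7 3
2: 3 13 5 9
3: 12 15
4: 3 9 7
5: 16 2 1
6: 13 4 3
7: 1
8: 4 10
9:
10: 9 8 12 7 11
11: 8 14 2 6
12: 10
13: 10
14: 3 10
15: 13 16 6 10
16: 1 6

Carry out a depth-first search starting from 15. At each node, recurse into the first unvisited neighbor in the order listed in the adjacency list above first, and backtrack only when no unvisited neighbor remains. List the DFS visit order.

15, 13, 10, 9, 8, 4, 3, 12, 7, 1, 6, 11, 14, 2, 5, 16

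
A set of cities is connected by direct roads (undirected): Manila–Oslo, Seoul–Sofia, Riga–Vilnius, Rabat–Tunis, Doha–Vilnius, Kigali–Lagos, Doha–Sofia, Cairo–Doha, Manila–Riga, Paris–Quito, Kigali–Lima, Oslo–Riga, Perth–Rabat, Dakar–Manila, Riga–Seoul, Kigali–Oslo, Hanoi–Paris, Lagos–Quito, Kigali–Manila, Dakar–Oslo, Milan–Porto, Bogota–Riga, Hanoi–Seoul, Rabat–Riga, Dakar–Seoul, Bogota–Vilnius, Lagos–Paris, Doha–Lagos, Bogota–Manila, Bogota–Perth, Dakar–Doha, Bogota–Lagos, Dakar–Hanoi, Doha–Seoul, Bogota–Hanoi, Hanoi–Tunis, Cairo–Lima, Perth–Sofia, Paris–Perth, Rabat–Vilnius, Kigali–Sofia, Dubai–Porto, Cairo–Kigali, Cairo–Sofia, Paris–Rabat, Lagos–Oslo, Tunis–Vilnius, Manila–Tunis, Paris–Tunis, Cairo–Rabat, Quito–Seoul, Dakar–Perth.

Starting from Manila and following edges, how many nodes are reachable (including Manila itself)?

19

BFS from Manila visits: Manila, Tunis, Riga, Oslo, Kigali, Dakar, Bogota, Vilnius, Rabat, Paris, Hanoi, Seoul, Lagos, Sofia, Lima, Cairo, Perth, Doha, Quito
Reachable nodes: 19 of 22 total.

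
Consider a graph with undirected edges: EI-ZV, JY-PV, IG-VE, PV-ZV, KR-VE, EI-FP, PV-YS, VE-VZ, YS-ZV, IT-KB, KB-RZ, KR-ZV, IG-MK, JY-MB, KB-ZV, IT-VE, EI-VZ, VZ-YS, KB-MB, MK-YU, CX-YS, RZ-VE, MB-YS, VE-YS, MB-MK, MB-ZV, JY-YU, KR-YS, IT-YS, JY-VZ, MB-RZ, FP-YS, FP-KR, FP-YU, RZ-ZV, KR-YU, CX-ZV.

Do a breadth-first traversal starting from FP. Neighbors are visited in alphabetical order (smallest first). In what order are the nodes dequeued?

FP, EI, KR, YS, YU, VZ, ZV, VE, CX, IT, MB, PV, JY, MK, KB, RZ, IG

Visit FP; enqueue EI, KR, YS, YU → queue [EI, KR, YS, YU]
Visit EI; enqueue VZ, ZV → queue [KR, YS, YU, VZ, ZV]
Visit KR; enqueue VE → queue [YS, YU, VZ, ZV, VE]
Visit YS; enqueue CX, IT, MB, PV → queue [YU, VZ, ZV, VE, CX, IT, MB, PV]
Visit YU; enqueue JY, MK → queue [VZ, ZV, VE, CX, IT, MB, PV, JY, MK]
Visit VZ → queue [ZV, VE, CX, IT, MB, PV, JY, MK]
Visit ZV; enqueue KB, RZ → queue [VE, CX, IT, MB, PV, JY, MK, KB, RZ]
Visit VE; enqueue IG → queue [CX, IT, MB, PV, JY, MK, KB, RZ, IG]
Visit CX → queue [IT, MB, PV, JY, MK, KB, RZ, IG]
Visit IT → queue [MB, PV, JY, MK, KB, RZ, IG]
Visit MB → queue [PV, JY, MK, KB, RZ, IG]
Visit PV → queue [JY, MK, KB, RZ, IG]
Visit JY → queue [MK, KB, RZ, IG]
Visit MK → queue [KB, RZ, IG]
Visit KB → queue [RZ, IG]
Visit RZ → queue [IG]
Visit IG → queue []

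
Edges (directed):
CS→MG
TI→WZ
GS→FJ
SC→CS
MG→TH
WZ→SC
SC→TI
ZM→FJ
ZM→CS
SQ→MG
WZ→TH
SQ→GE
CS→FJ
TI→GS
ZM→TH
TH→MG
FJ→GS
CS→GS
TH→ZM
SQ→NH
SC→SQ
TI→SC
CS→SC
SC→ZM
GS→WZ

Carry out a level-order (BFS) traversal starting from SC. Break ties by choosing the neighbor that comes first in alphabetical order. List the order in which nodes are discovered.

Visit SC; enqueue CS, SQ, TI, ZM → queue [CS, SQ, TI, ZM]
Visit CS; enqueue FJ, GS, MG → queue [SQ, TI, ZM, FJ, GS, MG]
Visit SQ; enqueue GE, NH → queue [TI, ZM, FJ, GS, MG, GE, NH]
Visit TI; enqueue WZ → queue [ZM, FJ, GS, MG, GE, NH, WZ]
Visit ZM; enqueue TH → queue [FJ, GS, MG, GE, NH, WZ, TH]
Visit FJ → queue [GS, MG, GE, NH, WZ, TH]
Visit GS → queue [MG, GE, NH, WZ, TH]
Visit MG → queue [GE, NH, WZ, TH]
Visit GE → queue [NH, WZ, TH]
Visit NH → queue [WZ, TH]
Visit WZ → queue [TH]
Visit TH → queue []

SC CS SQ TI ZM FJ GS MG GE NH WZ TH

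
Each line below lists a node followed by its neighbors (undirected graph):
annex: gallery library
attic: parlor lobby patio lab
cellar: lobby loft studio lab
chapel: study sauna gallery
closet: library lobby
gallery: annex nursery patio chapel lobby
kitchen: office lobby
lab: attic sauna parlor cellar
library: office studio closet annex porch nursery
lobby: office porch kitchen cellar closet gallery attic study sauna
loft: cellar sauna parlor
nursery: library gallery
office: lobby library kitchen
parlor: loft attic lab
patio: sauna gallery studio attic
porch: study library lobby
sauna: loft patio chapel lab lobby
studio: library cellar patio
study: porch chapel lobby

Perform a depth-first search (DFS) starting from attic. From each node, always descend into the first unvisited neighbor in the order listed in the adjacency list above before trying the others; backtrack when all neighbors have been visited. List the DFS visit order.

Visit attic
attic → parlor
parlor → loft
loft → cellar
cellar → lobby
lobby → office
office → library
library → studio
studio → patio
patio → sauna
sauna → chapel
chapel → study
study → porch
chapel → gallery
gallery → annex
gallery → nursery
sauna → lab
library → closet
office → kitchen

attic → parlor → loft → cellar → lobby → office → library → studio → patio → sauna → chapel → study → porch → gallery → annex → nursery → lab → closet → kitchen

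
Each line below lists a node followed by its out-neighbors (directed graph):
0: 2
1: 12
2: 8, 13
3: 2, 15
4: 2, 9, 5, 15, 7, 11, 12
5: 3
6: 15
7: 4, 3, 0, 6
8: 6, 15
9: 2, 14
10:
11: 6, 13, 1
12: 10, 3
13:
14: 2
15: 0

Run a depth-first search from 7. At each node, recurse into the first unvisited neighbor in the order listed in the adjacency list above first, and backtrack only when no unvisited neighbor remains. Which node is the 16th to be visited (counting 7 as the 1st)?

Visit 7
7 → 4
4 → 2
2 → 8
8 → 6
6 → 15
15 → 0
2 → 13
4 → 9
9 → 14
4 → 5
5 → 3
4 → 11
11 → 1
1 → 12
12 → 10

Visit order: 7, 4, 2, 8, 6, 15, 0, 13, 9, 14, 5, 3, 11, 1, 12, 10

10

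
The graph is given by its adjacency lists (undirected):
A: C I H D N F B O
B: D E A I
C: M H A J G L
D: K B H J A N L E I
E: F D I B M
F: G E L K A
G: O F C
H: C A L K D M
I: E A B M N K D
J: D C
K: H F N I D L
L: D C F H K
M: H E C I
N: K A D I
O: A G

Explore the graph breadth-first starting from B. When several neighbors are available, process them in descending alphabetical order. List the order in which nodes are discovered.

B -> I -> E -> D -> A -> N -> M -> K -> F -> L -> J -> H -> O -> C -> G

Visit B; enqueue I, E, D, A → queue [I, E, D, A]
Visit I; enqueue N, M, K → queue [E, D, A, N, M, K]
Visit E; enqueue F → queue [D, A, N, M, K, F]
Visit D; enqueue L, J, H → queue [A, N, M, K, F, L, J, H]
Visit A; enqueue O, C → queue [N, M, K, F, L, J, H, O, C]
Visit N → queue [M, K, F, L, J, H, O, C]
Visit M → queue [K, F, L, J, H, O, C]
Visit K → queue [F, L, J, H, O, C]
Visit F; enqueue G → queue [L, J, H, O, C, G]
Visit L → queue [J, H, O, C, G]
Visit J → queue [H, O, C, G]
Visit H → queue [O, C, G]
Visit O → queue [C, G]
Visit C → queue [G]
Visit G → queue []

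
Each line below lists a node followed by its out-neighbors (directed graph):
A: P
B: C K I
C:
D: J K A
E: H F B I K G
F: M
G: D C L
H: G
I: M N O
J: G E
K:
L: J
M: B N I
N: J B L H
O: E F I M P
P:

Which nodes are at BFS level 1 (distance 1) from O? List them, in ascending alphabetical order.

E, F, I, M, P

Level 0: O
Level 1: E, F, I, M, P
Level 2: B, G, H, K, N
Level 3: C, D, J, L
Level 4: A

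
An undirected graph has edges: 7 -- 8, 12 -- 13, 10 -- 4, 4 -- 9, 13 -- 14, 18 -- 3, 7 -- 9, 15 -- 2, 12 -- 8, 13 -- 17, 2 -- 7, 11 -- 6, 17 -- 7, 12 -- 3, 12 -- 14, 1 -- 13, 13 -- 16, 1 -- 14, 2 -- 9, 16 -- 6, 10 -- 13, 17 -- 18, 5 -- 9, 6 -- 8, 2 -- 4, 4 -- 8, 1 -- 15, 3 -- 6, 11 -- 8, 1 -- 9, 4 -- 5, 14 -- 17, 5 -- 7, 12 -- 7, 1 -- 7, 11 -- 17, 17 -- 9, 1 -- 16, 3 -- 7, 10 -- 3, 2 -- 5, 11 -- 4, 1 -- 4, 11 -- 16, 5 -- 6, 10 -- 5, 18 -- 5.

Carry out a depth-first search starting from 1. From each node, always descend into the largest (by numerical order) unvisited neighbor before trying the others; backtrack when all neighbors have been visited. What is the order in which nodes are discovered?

1, 16, 13, 17, 18, 5, 10, 4, 11, 8, 12, 14, 7, 9, 2, 15, 3, 6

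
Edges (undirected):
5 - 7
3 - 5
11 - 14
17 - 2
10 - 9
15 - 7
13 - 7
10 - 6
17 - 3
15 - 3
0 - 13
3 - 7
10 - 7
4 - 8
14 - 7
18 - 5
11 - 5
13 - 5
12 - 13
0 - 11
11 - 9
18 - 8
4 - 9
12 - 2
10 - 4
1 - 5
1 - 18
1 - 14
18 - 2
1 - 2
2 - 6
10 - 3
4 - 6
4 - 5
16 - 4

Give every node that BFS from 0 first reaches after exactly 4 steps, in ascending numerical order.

6, 8, 16, 17

Level 0: 0
Level 1: 11, 13
Level 2: 5, 7, 9, 12, 14
Level 3: 1, 2, 3, 4, 10, 15, 18
Level 4: 6, 8, 16, 17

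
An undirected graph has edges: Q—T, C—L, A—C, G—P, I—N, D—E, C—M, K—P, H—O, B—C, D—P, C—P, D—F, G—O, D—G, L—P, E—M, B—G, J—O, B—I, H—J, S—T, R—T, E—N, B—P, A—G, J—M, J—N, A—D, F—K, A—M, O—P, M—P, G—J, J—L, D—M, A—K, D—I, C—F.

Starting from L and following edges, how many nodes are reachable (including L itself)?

16

BFS from L visits: L, C, J, P, A, B, F, M, G, H, N, O, D, K, I, E
Reachable nodes: 16 of 20 total.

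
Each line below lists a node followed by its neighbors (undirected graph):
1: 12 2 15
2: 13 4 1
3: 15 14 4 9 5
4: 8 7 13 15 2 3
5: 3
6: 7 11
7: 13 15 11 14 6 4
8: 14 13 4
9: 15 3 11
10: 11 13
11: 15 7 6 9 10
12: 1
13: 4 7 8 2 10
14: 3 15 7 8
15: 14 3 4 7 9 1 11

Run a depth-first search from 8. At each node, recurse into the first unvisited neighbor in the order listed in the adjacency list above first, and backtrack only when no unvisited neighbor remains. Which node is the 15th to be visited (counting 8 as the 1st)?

5

Visit 8
8 → 14
14 → 3
3 → 15
15 → 4
4 → 7
7 → 13
13 → 2
2 → 1
1 → 12
13 → 10
10 → 11
11 → 6
11 → 9
3 → 5

Visit order: 8, 14, 3, 15, 4, 7, 13, 2, 1, 12, 10, 11, 6, 9, 5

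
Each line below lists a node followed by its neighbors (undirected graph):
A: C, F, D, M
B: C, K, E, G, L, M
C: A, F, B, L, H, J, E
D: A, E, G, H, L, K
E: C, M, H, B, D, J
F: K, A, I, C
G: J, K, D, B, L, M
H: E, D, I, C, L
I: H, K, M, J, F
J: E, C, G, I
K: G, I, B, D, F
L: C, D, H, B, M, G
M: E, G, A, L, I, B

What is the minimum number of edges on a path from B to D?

Level 0: B
Level 1: C, E, G, K, L, M
Level 2: A, D, F, H, I, J
D first appears at level 2.

2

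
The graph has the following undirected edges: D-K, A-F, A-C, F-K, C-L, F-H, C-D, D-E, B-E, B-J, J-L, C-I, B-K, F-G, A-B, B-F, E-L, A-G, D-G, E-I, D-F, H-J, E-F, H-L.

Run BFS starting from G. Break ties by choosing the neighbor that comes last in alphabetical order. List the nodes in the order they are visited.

Visit G; enqueue F, D, A → queue [F, D, A]
Visit F; enqueue K, H, E, B → queue [D, A, K, H, E, B]
Visit D; enqueue C → queue [A, K, H, E, B, C]
Visit A → queue [K, H, E, B, C]
Visit K → queue [H, E, B, C]
Visit H; enqueue L, J → queue [E, B, C, L, J]
Visit E; enqueue I → queue [B, C, L, J, I]
Visit B → queue [C, L, J, I]
Visit C → queue [L, J, I]
Visit L → queue [J, I]
Visit J → queue [I]
Visit I → queue []

G F D A K H E B C L J I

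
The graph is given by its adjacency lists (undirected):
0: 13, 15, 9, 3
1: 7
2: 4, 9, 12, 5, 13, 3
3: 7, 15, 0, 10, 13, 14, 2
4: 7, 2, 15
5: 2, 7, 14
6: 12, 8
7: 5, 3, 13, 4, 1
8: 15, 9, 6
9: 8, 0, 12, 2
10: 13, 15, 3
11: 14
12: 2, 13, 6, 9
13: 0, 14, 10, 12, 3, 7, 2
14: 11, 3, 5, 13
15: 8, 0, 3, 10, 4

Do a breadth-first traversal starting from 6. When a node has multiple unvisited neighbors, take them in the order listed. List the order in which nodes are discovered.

Visit 6; enqueue 12, 8 → queue [12, 8]
Visit 12; enqueue 2, 13, 9 → queue [8, 2, 13, 9]
Visit 8; enqueue 15 → queue [2, 13, 9, 15]
Visit 2; enqueue 4, 5, 3 → queue [13, 9, 15, 4, 5, 3]
Visit 13; enqueue 0, 14, 10, 7 → queue [9, 15, 4, 5, 3, 0, 14, 10, 7]
Visit 9 → queue [15, 4, 5, 3, 0, 14, 10, 7]
Visit 15 → queue [4, 5, 3, 0, 14, 10, 7]
Visit 4 → queue [5, 3, 0, 14, 10, 7]
Visit 5 → queue [3, 0, 14, 10, 7]
Visit 3 → queue [0, 14, 10, 7]
Visit 0 → queue [14, 10, 7]
Visit 14; enqueue 11 → queue [10, 7, 11]
Visit 10 → queue [7, 11]
Visit 7; enqueue 1 → queue [11, 1]
Visit 11 → queue [1]
Visit 1 → queue []

6, 12, 8, 2, 13, 9, 15, 4, 5, 3, 0, 14, 10, 7, 11, 1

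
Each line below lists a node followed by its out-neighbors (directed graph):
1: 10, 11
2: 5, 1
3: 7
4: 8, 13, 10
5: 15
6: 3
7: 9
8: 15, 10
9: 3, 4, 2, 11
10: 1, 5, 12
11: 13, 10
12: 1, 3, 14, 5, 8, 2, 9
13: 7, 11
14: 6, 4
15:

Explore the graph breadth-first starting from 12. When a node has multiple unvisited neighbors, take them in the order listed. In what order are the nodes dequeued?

Visit 12; enqueue 1, 3, 14, 5, 8, 2, 9 → queue [1, 3, 14, 5, 8, 2, 9]
Visit 1; enqueue 10, 11 → queue [3, 14, 5, 8, 2, 9, 10, 11]
Visit 3; enqueue 7 → queue [14, 5, 8, 2, 9, 10, 11, 7]
Visit 14; enqueue 6, 4 → queue [5, 8, 2, 9, 10, 11, 7, 6, 4]
Visit 5; enqueue 15 → queue [8, 2, 9, 10, 11, 7, 6, 4, 15]
Visit 8 → queue [2, 9, 10, 11, 7, 6, 4, 15]
Visit 2 → queue [9, 10, 11, 7, 6, 4, 15]
Visit 9 → queue [10, 11, 7, 6, 4, 15]
Visit 10 → queue [11, 7, 6, 4, 15]
Visit 11; enqueue 13 → queue [7, 6, 4, 15, 13]
Visit 7 → queue [6, 4, 15, 13]
Visit 6 → queue [4, 15, 13]
Visit 4 → queue [15, 13]
Visit 15 → queue [13]
Visit 13 → queue []

12 -> 1 -> 3 -> 14 -> 5 -> 8 -> 2 -> 9 -> 10 -> 11 -> 7 -> 6 -> 4 -> 15 -> 13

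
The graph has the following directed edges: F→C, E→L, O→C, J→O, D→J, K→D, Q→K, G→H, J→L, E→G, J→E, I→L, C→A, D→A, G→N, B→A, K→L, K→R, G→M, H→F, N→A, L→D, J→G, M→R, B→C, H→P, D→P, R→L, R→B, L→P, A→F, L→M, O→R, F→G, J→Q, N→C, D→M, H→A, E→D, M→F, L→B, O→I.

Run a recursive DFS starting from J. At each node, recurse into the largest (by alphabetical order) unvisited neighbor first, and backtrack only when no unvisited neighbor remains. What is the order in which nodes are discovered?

J Q K R L P M F G N C A H D B O I E

Visit J
J → Q
Q → K
K → R
R → L
L → P
L → M
M → F
F → G
G → N
N → C
C → A
G → H
L → D
L → B
J → O
O → I
J → E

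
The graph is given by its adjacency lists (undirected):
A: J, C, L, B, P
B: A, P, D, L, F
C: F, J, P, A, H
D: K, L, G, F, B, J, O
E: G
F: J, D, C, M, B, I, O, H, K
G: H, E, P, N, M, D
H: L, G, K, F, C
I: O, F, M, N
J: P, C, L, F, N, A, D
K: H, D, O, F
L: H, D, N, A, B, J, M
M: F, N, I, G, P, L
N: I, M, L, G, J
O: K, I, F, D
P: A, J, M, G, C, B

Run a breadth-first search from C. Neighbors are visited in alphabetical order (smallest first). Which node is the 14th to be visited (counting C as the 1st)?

G

Visit C; enqueue A, F, H, J, P → queue [A, F, H, J, P]
Visit A; enqueue B, L → queue [F, H, J, P, B, L]
Visit F; enqueue D, I, K, M, O → queue [H, J, P, B, L, D, I, K, M, O]
Visit H; enqueue G → queue [J, P, B, L, D, I, K, M, O, G]
Visit J; enqueue N → queue [P, B, L, D, I, K, M, O, G, N]
Visit P → queue [B, L, D, I, K, M, O, G, N]
Visit B → queue [L, D, I, K, M, O, G, N]
Visit L → queue [D, I, K, M, O, G, N]
Visit D → queue [I, K, M, O, G, N]
Visit I → queue [K, M, O, G, N]
Visit K → queue [M, O, G, N]
Visit M → queue [O, G, N]
Visit O → queue [G, N]
Visit G; enqueue E → queue [N, E]
Visit N → queue [E]
Visit E → queue []

Visit order: C, A, F, H, J, P, B, L, D, I, K, M, O, G, N, E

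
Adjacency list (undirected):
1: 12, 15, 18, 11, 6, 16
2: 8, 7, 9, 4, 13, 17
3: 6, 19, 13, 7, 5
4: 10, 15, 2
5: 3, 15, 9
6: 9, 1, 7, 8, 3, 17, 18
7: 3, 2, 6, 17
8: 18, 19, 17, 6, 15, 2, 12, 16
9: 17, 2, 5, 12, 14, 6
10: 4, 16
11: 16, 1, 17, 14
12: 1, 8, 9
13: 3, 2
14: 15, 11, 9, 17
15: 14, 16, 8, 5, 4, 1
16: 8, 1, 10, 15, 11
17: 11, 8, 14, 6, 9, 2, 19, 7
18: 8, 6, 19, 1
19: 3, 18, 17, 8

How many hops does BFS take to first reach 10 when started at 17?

3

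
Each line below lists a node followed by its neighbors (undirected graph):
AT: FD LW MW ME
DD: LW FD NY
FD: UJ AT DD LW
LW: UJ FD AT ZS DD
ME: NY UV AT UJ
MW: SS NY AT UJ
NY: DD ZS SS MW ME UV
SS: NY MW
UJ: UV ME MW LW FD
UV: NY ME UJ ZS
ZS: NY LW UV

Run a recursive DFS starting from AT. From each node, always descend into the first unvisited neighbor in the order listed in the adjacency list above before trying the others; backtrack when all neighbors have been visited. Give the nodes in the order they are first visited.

AT, FD, UJ, UV, NY, DD, LW, ZS, SS, MW, ME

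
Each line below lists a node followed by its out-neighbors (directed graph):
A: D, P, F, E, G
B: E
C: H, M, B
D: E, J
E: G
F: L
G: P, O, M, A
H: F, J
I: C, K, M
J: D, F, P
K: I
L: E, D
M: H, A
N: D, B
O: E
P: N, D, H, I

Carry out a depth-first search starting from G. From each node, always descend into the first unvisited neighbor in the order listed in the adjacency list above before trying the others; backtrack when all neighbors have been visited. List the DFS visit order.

G → P → N → D → E → J → F → L → B → H → I → C → M → A → K → O

Visit G
G → P
P → N
N → D
D → E
D → J
J → F
F → L
N → B
P → H
P → I
I → C
C → M
M → A
I → K
G → O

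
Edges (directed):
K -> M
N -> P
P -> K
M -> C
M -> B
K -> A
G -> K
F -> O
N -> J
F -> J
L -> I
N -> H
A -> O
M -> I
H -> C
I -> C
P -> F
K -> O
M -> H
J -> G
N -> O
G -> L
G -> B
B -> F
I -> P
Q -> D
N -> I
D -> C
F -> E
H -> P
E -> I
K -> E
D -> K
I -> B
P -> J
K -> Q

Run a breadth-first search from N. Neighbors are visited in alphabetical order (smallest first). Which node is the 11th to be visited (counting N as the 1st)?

Visit N; enqueue H, I, J, O, P → queue [H, I, J, O, P]
Visit H; enqueue C → queue [I, J, O, P, C]
Visit I; enqueue B → queue [J, O, P, C, B]
Visit J; enqueue G → queue [O, P, C, B, G]
Visit O → queue [P, C, B, G]
Visit P; enqueue F, K → queue [C, B, G, F, K]
Visit C → queue [B, G, F, K]
Visit B → queue [G, F, K]
Visit G; enqueue L → queue [F, K, L]
Visit F; enqueue E → queue [K, L, E]
Visit K; enqueue A, M, Q → queue [L, E, A, M, Q]
Visit L → queue [E, A, M, Q]
Visit E → queue [A, M, Q]
Visit A → queue [M, Q]
Visit M → queue [Q]
Visit Q; enqueue D → queue [D]
Visit D → queue []

Visit order: N, H, I, J, O, P, C, B, G, F, K, L, E, A, M, Q, D

K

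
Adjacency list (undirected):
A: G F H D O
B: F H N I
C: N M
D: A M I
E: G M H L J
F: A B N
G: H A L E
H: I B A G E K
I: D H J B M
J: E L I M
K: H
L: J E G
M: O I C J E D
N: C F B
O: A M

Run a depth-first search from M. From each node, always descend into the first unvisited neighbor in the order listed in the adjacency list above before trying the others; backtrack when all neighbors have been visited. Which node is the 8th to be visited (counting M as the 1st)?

J

Visit M
M → O
O → A
A → G
G → H
H → I
I → D
I → J
J → E
E → L
I → B
B → F
F → N
N → C
H → K

Visit order: M, O, A, G, H, I, D, J, E, L, B, F, N, C, K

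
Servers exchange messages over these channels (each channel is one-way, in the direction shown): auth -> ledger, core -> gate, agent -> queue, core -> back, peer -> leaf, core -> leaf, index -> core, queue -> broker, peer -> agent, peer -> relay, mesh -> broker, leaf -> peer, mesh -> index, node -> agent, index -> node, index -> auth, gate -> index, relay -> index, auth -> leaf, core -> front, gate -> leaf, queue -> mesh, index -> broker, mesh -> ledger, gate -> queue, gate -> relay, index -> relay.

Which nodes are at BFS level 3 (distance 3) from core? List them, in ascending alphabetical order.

agent, auth, broker, mesh, node

Level 0: core
Level 1: back, front, gate, leaf
Level 2: index, peer, queue, relay
Level 3: agent, auth, broker, mesh, node
Level 4: ledger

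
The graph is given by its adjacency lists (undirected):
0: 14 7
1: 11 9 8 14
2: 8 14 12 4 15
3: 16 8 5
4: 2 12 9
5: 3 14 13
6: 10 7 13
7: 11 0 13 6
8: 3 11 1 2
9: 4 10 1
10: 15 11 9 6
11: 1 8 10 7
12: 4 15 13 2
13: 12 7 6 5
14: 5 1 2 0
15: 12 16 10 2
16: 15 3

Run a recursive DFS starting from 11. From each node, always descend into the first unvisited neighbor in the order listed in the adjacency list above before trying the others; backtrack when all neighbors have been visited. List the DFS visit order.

Visit 11
11 → 1
1 → 9
9 → 4
4 → 2
2 → 8
8 → 3
3 → 16
16 → 15
15 → 12
12 → 13
13 → 7
7 → 0
0 → 14
14 → 5
7 → 6
6 → 10

11, 1, 9, 4, 2, 8, 3, 16, 15, 12, 13, 7, 0, 14, 5, 6, 10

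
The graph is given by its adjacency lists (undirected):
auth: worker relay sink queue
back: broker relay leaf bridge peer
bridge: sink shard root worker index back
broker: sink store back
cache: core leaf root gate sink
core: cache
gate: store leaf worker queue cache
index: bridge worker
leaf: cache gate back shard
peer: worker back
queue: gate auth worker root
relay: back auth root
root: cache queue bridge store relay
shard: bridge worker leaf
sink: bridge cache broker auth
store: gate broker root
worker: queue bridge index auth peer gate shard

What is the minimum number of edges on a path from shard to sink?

Level 0: shard
Level 1: bridge, leaf, worker
Level 2: auth, back, cache, gate, index, peer, queue, root, sink
Level 3: broker, core, relay, store
sink first appears at level 2.

2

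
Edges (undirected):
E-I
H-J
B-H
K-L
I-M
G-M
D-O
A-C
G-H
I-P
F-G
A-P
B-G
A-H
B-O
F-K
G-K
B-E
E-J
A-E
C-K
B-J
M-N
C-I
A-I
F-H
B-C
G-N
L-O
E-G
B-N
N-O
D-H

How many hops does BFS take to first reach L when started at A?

Level 0: A
Level 1: C, E, H, I, P
Level 2: B, D, F, G, J, K, M
Level 3: L, N, O
L first appears at level 3.

3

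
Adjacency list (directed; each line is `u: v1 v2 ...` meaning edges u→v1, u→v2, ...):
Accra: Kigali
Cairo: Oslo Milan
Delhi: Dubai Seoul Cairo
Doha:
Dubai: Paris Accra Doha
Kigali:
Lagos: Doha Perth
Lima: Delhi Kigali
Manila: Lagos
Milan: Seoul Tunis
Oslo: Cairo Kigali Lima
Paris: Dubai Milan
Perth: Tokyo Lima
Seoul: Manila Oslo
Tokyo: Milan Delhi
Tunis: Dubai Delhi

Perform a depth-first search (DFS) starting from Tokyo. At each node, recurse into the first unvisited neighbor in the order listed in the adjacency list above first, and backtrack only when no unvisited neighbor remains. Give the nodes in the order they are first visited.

Tokyo, Milan, Seoul, Manila, Lagos, Doha, Perth, Lima, Delhi, Dubai, Paris, Accra, Kigali, Cairo, Oslo, Tunis

Visit Tokyo
Tokyo → Milan
Milan → Seoul
Seoul → Manila
Manila → Lagos
Lagos → Doha
Lagos → Perth
Perth → Lima
Lima → Delhi
Delhi → Dubai
Dubai → Paris
Dubai → Accra
Accra → Kigali
Delhi → Cairo
Cairo → Oslo
Milan → Tunis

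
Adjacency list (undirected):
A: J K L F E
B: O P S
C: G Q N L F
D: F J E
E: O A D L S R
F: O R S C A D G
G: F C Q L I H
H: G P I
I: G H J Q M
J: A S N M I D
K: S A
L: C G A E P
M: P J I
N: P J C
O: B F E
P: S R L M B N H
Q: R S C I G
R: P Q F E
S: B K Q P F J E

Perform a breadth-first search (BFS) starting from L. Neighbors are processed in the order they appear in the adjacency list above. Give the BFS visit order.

Visit L; enqueue C, G, A, E, P → queue [C, G, A, E, P]
Visit C; enqueue Q, N, F → queue [G, A, E, P, Q, N, F]
Visit G; enqueue I, H → queue [A, E, P, Q, N, F, I, H]
Visit A; enqueue J, K → queue [E, P, Q, N, F, I, H, J, K]
Visit E; enqueue O, D, S, R → queue [P, Q, N, F, I, H, J, K, O, D, S, R]
Visit P; enqueue M, B → queue [Q, N, F, I, H, J, K, O, D, S, R, M, B]
Visit Q → queue [N, F, I, H, J, K, O, D, S, R, M, B]
Visit N → queue [F, I, H, J, K, O, D, S, R, M, B]
Visit F → queue [I, H, J, K, O, D, S, R, M, B]
Visit I → queue [H, J, K, O, D, S, R, M, B]
Visit H → queue [J, K, O, D, S, R, M, B]
Visit J → queue [K, O, D, S, R, M, B]
Visit K → queue [O, D, S, R, M, B]
Visit O → queue [D, S, R, M, B]
Visit D → queue [S, R, M, B]
Visit S → queue [R, M, B]
Visit R → queue [M, B]
Visit M → queue [B]
Visit B → queue []

L C G A E P Q N F I H J K O D S R M B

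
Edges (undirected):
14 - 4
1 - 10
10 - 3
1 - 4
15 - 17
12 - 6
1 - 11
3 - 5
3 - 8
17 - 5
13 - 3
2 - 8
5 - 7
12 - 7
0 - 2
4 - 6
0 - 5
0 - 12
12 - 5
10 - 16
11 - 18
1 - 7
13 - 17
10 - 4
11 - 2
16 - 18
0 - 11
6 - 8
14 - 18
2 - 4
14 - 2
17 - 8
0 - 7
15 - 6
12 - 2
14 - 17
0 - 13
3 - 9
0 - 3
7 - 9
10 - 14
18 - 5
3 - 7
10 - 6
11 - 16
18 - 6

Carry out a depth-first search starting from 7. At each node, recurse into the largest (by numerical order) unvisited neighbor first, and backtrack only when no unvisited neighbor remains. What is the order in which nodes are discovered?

7, 12, 6, 18, 16, 11, 2, 14, 17, 15, 13, 3, 10, 4, 1, 9, 8, 5, 0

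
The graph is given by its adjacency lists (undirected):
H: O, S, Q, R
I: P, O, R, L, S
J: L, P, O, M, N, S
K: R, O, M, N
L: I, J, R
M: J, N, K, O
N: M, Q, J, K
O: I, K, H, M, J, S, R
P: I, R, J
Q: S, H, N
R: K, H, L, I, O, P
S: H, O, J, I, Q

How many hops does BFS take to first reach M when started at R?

Level 0: R
Level 1: H, I, K, L, O, P
Level 2: J, M, N, Q, S
M first appears at level 2.

2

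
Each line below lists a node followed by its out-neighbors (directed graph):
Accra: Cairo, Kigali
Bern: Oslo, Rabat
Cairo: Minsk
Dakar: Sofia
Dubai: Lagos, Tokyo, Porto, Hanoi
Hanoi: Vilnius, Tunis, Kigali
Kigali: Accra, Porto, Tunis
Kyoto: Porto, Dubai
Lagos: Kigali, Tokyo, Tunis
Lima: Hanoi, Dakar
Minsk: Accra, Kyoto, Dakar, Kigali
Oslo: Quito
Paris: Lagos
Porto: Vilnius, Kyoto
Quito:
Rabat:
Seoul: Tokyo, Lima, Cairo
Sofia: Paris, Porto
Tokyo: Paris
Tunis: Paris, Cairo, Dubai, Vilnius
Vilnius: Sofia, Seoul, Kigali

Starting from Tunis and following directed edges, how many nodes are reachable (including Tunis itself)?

BFS from Tunis visits: Tunis, Cairo, Dubai, Paris, Vilnius, Minsk, Hanoi, Lagos, Porto, Tokyo, Kigali, Seoul, Sofia, Accra, Dakar, Kyoto, Lima
Reachable nodes: 17 of 21 total.

17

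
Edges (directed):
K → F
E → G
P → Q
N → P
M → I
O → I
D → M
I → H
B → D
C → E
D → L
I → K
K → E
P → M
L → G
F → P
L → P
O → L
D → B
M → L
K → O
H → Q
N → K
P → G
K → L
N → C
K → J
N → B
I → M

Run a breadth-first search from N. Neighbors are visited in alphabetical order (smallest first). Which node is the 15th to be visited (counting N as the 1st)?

Visit N; enqueue B, C, K, P → queue [B, C, K, P]
Visit B; enqueue D → queue [C, K, P, D]
Visit C; enqueue E → queue [K, P, D, E]
Visit K; enqueue F, J, L, O → queue [P, D, E, F, J, L, O]
Visit P; enqueue G, M, Q → queue [D, E, F, J, L, O, G, M, Q]
Visit D → queue [E, F, J, L, O, G, M, Q]
Visit E → queue [F, J, L, O, G, M, Q]
Visit F → queue [J, L, O, G, M, Q]
Visit J → queue [L, O, G, M, Q]
Visit L → queue [O, G, M, Q]
Visit O; enqueue I → queue [G, M, Q, I]
Visit G → queue [M, Q, I]
Visit M → queue [Q, I]
Visit Q → queue [I]
Visit I; enqueue H → queue [H]
Visit H → queue []

Visit order: N, B, C, K, P, D, E, F, J, L, O, G, M, Q, I, H

I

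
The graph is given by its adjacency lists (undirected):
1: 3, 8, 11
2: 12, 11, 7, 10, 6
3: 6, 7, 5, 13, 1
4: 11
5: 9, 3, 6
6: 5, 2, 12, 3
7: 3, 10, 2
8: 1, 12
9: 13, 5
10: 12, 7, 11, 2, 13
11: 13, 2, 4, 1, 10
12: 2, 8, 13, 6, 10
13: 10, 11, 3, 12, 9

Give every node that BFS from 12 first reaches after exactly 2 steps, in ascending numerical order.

1, 3, 5, 7, 9, 11

Level 0: 12
Level 1: 2, 6, 8, 10, 13
Level 2: 1, 3, 5, 7, 9, 11
Level 3: 4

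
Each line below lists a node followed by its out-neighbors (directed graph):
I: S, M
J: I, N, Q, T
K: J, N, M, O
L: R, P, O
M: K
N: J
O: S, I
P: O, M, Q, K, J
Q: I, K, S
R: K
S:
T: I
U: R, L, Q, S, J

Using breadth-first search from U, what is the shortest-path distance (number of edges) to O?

Level 0: U
Level 1: J, L, Q, R, S
Level 2: I, K, N, O, P, T
Level 3: M
O first appears at level 2.

2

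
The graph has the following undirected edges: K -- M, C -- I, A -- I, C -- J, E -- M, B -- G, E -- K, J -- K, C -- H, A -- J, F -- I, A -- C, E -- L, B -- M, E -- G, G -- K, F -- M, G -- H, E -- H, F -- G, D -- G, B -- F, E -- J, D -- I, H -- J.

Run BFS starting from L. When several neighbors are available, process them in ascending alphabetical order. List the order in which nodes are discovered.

L, E, G, H, J, K, M, B, D, F, C, A, I

Visit L; enqueue E → queue [E]
Visit E; enqueue G, H, J, K, M → queue [G, H, J, K, M]
Visit G; enqueue B, D, F → queue [H, J, K, M, B, D, F]
Visit H; enqueue C → queue [J, K, M, B, D, F, C]
Visit J; enqueue A → queue [K, M, B, D, F, C, A]
Visit K → queue [M, B, D, F, C, A]
Visit M → queue [B, D, F, C, A]
Visit B → queue [D, F, C, A]
Visit D; enqueue I → queue [F, C, A, I]
Visit F → queue [C, A, I]
Visit C → queue [A, I]
Visit A → queue [I]
Visit I → queue []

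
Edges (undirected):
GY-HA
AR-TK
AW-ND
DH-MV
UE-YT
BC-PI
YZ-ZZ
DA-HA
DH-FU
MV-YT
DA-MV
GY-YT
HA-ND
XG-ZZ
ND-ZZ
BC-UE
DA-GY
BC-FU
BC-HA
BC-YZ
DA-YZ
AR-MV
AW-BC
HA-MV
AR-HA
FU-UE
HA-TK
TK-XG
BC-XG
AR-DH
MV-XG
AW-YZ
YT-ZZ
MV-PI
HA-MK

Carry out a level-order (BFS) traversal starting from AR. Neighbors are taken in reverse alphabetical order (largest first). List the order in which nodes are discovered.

Visit AR; enqueue TK, MV, HA, DH → queue [TK, MV, HA, DH]
Visit TK; enqueue XG → queue [MV, HA, DH, XG]
Visit MV; enqueue YT, PI, DA → queue [HA, DH, XG, YT, PI, DA]
Visit HA; enqueue ND, MK, GY, BC → queue [DH, XG, YT, PI, DA, ND, MK, GY, BC]
Visit DH; enqueue FU → queue [XG, YT, PI, DA, ND, MK, GY, BC, FU]
Visit XG; enqueue ZZ → queue [YT, PI, DA, ND, MK, GY, BC, FU, ZZ]
Visit YT; enqueue UE → queue [PI, DA, ND, MK, GY, BC, FU, ZZ, UE]
Visit PI → queue [DA, ND, MK, GY, BC, FU, ZZ, UE]
Visit DA; enqueue YZ → queue [ND, MK, GY, BC, FU, ZZ, UE, YZ]
Visit ND; enqueue AW → queue [MK, GY, BC, FU, ZZ, UE, YZ, AW]
Visit MK → queue [GY, BC, FU, ZZ, UE, YZ, AW]
Visit GY → queue [BC, FU, ZZ, UE, YZ, AW]
Visit BC → queue [FU, ZZ, UE, YZ, AW]
Visit FU → queue [ZZ, UE, YZ, AW]
Visit ZZ → queue [UE, YZ, AW]
Visit UE → queue [YZ, AW]
Visit YZ → queue [AW]
Visit AW → queue []

AR, TK, MV, HA, DH, XG, YT, PI, DA, ND, MK, GY, BC, FU, ZZ, UE, YZ, AW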